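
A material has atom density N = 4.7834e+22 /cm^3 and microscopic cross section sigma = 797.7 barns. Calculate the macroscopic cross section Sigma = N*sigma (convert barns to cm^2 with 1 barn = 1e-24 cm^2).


Sigma = N * sigma_barns * 1e-24
Sigma = 4.7834e+22 * 797.7 * 1e-24
Sigma = 38.157 /cm

38.157


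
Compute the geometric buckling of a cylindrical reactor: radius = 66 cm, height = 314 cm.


B^2 = (2.405/R)^2 + (pi/H)^2
B^2 = (2.405/66)^2 + (pi/314)^2
B^2 = 0.0014279 /cm^2

0.0014279


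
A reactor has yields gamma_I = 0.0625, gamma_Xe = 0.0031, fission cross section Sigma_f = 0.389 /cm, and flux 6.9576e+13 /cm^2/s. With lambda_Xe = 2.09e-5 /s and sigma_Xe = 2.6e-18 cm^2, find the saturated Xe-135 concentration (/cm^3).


Xe_eq = (gamma_I + gamma_Xe) * Sigma_f * phi / (lambda_Xe + sigma_Xe * phi)
Numerator = (0.0625 + 0.0031) * 0.389 * 6.9576e+13 = 1.775468e+12
Denominator = 2.09e-5 + 2.6e-18 * 6.9576e+13 = 2.017976e-04
Xe_eq = 1.775468e+12 / 2.017976e-04 = 8.7983e+15 /cm^3

8.7983e+15


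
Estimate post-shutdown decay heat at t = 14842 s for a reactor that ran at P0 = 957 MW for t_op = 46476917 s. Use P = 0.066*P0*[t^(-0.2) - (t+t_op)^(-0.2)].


P/P0 = 0.066 * [t^(-0.2) - (t + t_op)^(-0.2)]
P/P0 = 0.066 * [14842^(-0.2) - (14842 + 46476917)^(-0.2)]
P/P0 = 0.066 * [0.1464541 - 0.02927688] = 0.007733697
P = 957 * 0.007733697 = 7.4011 MW

7.4011


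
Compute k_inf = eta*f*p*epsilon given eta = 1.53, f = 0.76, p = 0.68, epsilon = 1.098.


k_inf = eta * f * p * epsilon
k_inf = 1.53 * 0.76 * 0.68 * 1.098
k_inf = 0.86819

0.86819


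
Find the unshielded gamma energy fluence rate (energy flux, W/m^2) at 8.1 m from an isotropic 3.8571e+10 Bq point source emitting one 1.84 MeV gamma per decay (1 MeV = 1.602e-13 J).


psi = A * E * 1.602e-13 / (4*pi*r^2)
psi = 3.8571e+10 * 1.84 * 1.602e-13 / (4*pi*8.1^2)
psi = 1.3790e-05 W/m^2

1.3790e-05


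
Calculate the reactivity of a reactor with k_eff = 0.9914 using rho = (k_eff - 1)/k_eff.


rho = (k_eff - 1) / k_eff
rho = (0.9914 - 1) / 0.9914
rho = -0.0086746

-0.0086746


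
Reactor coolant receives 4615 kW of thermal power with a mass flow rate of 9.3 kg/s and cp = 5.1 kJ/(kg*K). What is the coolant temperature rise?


dT = Q / (m_dot * cp)
dT = 4615 / (9.3 * 5.1)
dT = 97.301 C

97.301


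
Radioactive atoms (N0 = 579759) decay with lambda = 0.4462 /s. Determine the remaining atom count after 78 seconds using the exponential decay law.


N = N0 * exp(-lambda * t)
N = 579759 * exp(-0.4462 * 78)
N = 4.4487e-10

4.4487e-10


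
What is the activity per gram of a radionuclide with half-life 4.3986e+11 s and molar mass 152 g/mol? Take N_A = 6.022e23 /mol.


lambda = ln(2) / t_half = ln(2) / 4.3986e+11 = 1.575836e-12 /s
SA = lambda * N_A / M
SA = 1.575836e-12 * 6.022e23 / 152
SA = 6.2432e+09 Bq/g

6.2432e+09


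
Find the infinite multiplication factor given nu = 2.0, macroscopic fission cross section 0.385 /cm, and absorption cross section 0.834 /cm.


k_inf = nu * Sigma_f / Sigma_a
k_inf = 2.0 * 0.385 / 0.834
k_inf = 0.92326

0.92326


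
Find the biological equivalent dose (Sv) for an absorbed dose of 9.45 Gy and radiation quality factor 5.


H = D * Q
H = 9.45 * 5
H = 47.250 Sv

47.250


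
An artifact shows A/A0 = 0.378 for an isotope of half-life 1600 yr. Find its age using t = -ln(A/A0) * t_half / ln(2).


lambda = ln(2) / t_half = ln(2) / 1600 = 4.332170e-04 /yr
t = -ln(A/A0) / lambda
t = -ln(0.378) / 4.332170e-04
t = 2245.7 yr

2245.7


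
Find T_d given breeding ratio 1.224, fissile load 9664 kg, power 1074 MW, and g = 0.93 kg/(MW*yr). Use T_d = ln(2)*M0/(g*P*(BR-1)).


Breeding gain G = BR - 1 = 1.224 - 1 = 0.224
Fissile production rate = g * P * G = 0.93 * 1074 * 0.224 = 223.73568 kg/yr
T_d = ln(2) * M0 / (g * P * G)
T_d = ln(2) * 9664 / 223.73568 = 29.940 yr

29.940


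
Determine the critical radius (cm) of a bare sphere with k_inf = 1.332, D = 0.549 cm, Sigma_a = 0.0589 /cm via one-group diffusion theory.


L^2 = D / Sigma_a = 0.549 / 0.0589 = 9.320883 cm^2
B_m^2 = (k_inf - 1) / L^2 = (1.332 - 1) / 9.320883 = 0.03561894 /cm^2
For a bare sphere: B_g = pi/R, so R_c = pi / sqrt(B_m^2)
R_c = pi / sqrt(0.03561894) = 16.646 cm

16.646


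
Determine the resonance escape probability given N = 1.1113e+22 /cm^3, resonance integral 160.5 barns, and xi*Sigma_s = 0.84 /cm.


p = exp(-N * I * 1e-24 / (xi*Sigma_s))
p = exp(-1.1113e+22 * 160.5 * 1e-24 / 0.84)
p = 0.11963

0.11963


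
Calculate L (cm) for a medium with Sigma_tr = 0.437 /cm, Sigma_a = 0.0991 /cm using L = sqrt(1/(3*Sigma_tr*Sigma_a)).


D = 1 / (3 * Sigma_tr) = 1 / (3 * 0.437) = 0.7627765 cm
L = sqrt(D / Sigma_a)
L = sqrt(0.7627765 / 0.0991)
L = 2.7744 cm

2.7744


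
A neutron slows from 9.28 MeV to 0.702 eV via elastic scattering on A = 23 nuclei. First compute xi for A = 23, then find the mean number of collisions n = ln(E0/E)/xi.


xi = 1 + (A-1)^2/(2A)*ln((A-1)/(A+1)) = 0.08448899 (for A = 23)
n = ln(E0/E) / xi
n = ln(9.28e6 / 0.702) / 0.08448899
n = ln(1.321937e+07) / 0.08448899 = 194.07

194.07


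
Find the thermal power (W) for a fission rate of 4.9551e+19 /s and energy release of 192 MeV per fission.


P = fission_rate * E_MeV * 1.602e-13
P = 4.9551e+19 * 192 * 1.602e-13
P = 1.5241e+09 W

1.5241e+09


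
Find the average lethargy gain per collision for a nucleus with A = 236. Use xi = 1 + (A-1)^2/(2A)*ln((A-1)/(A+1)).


xi = 1 + (A-1)^2/(2A) * ln((A-1)/(A+1))
xi = 1 + (236-1)^2/(2*236) * ln((236-1)/(236 +1))
xi = 0.0084507

0.0084507


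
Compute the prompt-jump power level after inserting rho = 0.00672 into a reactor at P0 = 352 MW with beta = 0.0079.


P1/P0 = beta / (beta - rho)
P1/P0 = 0.0079 / (0.0079 - 0.00672) = 6.694915
P1 = 352 * 6.694915 = 2356.6 MW

2356.6


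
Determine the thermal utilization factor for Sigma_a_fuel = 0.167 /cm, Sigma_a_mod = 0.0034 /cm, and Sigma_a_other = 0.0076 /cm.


f = Sigma_a_fuel / (Sigma_a_fuel + Sigma_a_mod + Sigma_a_other)
f = 0.167 / (0.167 + 0.0034 + 0.0076)
f = 0.93820

0.93820


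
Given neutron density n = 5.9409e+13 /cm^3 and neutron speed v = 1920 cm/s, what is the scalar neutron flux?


phi = n * v
phi = 5.9409e+13 * 1920
phi = 1.1407e+17 /cm^2/s

1.1407e+17


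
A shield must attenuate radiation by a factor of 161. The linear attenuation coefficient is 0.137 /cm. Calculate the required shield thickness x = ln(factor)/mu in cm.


x = ln(factor) / mu
x = ln(161) / 0.137
x = 37.091 cm

37.091


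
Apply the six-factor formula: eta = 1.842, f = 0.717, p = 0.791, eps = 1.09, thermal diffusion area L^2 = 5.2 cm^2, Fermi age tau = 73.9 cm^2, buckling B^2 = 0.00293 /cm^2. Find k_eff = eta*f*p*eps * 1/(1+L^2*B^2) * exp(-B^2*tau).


k_inf = eta*f*p*eps = 1.842*0.717*0.791*1.09 = 1.138706
P_TNL = 1/(1 + L^2*B^2) = 1/(1 + 5.2*0.00293) = 0.9849927
P_FNL = exp(-B^2*tau) = exp(-0.00293*73.9) = 0.8053108
k_eff = k_inf * P_TNL * P_FNL = 1.138706 * 0.9849927 * 0.8053108
k_eff = 0.90325

0.90325


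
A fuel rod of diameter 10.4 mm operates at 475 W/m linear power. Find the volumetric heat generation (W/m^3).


r = D / 2 / 1000 = 10.4 / 2 / 1000 = 0.0052 m
q''' = q' / (pi * r^2)
q''' = 475 / (pi * 0.0052^2)
q''' = 5.5916e+06 W/m^3

5.5916e+06


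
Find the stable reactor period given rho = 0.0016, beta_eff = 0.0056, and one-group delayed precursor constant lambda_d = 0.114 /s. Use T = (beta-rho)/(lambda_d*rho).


T = (beta - rho) / (lambda_d * rho)
T = (0.0056 - 0.0016) / (0.114 * 0.0016)
T = 21.930 s

21.930


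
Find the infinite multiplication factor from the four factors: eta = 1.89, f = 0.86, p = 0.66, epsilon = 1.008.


k_inf = eta * f * p * epsilon
k_inf = 1.89 * 0.86 * 0.66 * 1.008
k_inf = 1.0813

1.0813


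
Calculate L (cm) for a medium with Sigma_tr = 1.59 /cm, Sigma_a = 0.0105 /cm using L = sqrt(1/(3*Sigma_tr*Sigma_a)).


D = 1 / (3 * Sigma_tr) = 1 / (3 * 1.59) = 0.2096436 cm
L = sqrt(D / Sigma_a)
L = sqrt(0.2096436 / 0.0105)
L = 4.4683 cm

4.4683


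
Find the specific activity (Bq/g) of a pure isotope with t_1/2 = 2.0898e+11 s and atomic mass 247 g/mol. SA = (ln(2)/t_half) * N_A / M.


lambda = ln(2) / t_half = ln(2) / 2.0898e+11 = 3.316811e-12 /s
SA = lambda * N_A / M
SA = 3.316811e-12 * 6.022e23 / 247
SA = 8.0866e+09 Bq/g

8.0866e+09


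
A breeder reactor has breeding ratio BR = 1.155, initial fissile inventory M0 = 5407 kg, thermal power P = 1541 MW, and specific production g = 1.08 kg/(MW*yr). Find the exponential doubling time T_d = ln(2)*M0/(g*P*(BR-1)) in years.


Breeding gain G = BR - 1 = 1.155 - 1 = 0.155
Fissile production rate = g * P * G = 1.08 * 1541 * 0.155 = 257.9634 kg/yr
T_d = ln(2) * M0 / (g * P * G)
T_d = ln(2) * 5407 / 257.9634 = 14.529 yr

14.529


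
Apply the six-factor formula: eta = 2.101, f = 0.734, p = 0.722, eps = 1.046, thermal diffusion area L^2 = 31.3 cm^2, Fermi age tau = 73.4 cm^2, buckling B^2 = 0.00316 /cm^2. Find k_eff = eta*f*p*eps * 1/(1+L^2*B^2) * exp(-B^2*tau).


k_inf = eta*f*p*eps = 2.101*0.734*0.722*1.046 = 1.164638
P_TNL = 1/(1 + L^2*B^2) = 1/(1 + 31.3*0.00316) = 0.9099943
P_FNL = exp(-B^2*tau) = exp(-0.00316*73.4) = 0.7929905
k_eff = k_inf * P_TNL * P_FNL = 1.164638 * 0.9099943 * 0.7929905
k_eff = 0.84042

0.84042


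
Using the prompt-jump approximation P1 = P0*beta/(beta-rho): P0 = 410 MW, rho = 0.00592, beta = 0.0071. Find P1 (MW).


P1/P0 = beta / (beta - rho)
P1/P0 = 0.0071 / (0.0071 - 0.00592) = 6.016949
P1 = 410 * 6.016949 = 2466.9 MW

2466.9


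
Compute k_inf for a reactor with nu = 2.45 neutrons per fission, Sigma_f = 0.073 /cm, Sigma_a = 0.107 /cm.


k_inf = nu * Sigma_f / Sigma_a
k_inf = 2.45 * 0.073 / 0.107
k_inf = 1.6715

1.6715


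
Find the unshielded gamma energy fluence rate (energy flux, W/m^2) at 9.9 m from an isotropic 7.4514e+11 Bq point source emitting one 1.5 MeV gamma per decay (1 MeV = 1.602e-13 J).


psi = A * E * 1.602e-13 / (4*pi*r^2)
psi = 7.4514e+11 * 1.5 * 1.602e-13 / (4*pi*9.9^2)
psi = 1.4538e-04 W/m^2

1.4538e-04


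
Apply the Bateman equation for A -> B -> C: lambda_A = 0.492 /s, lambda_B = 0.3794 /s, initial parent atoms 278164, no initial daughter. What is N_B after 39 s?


N_B(t) = lambda_A * N_A0 / (lambda_B - lambda_A) * [exp(-lambda_A*t) - exp(-lambda_B*t)]
exp(-0.492*39) = 4.642560e-09; exp(-0.3794*39) = 3.749024e-07
N_B = 0.492 * 278164 / (0.3794 - 0.492) * (4.642560e-09 - 3.749024e-07)
N_B = 0.45002

0.45002


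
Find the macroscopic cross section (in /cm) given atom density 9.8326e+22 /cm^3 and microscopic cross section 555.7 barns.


Sigma = N * sigma_barns * 1e-24
Sigma = 9.8326e+22 * 555.7 * 1e-24
Sigma = 54.640 /cm

54.640


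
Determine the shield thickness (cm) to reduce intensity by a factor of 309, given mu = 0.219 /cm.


x = ln(factor) / mu
x = ln(309) / 0.219
x = 26.180 cm

26.180


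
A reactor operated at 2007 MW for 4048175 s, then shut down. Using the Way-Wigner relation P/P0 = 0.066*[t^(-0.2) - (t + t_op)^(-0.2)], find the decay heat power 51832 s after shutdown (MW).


P/P0 = 0.066 * [t^(-0.2) - (t + t_op)^(-0.2)]
P/P0 = 0.066 * [51832^(-0.2) - (51832 + 4048175)^(-0.2)]
P/P0 = 0.066 * [0.1140461 - 0.04758204] = 0.004386628
P = 2007 * 0.004386628 = 8.8040 MW

8.8040


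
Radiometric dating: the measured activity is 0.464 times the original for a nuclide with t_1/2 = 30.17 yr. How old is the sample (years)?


lambda = ln(2) / t_half = ln(2) / 30.17 = 0.02297472 /yr
t = -ln(A/A0) / lambda
t = -ln(0.464) / 0.02297472
t = 33.422 yr

33.422


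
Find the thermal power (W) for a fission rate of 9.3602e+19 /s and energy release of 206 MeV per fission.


P = fission_rate * E_MeV * 1.602e-13
P = 9.3602e+19 * 206 * 1.602e-13
P = 3.0890e+09 W

3.0890e+09


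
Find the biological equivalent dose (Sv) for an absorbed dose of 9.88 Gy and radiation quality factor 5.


H = D * Q
H = 9.88 * 5
H = 49.400 Sv

49.400


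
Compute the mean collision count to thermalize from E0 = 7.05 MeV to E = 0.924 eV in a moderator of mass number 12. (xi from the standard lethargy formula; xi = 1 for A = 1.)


xi = 1 + (A-1)^2/(2A)*ln((A-1)/(A+1)) = 0.1577690 (for A = 12)
n = ln(E0/E) / xi
n = ln(7.05e6 / 0.924) / 0.1577690
n = ln(7.629870e+06) / 0.1577690 = 100.45

100.45


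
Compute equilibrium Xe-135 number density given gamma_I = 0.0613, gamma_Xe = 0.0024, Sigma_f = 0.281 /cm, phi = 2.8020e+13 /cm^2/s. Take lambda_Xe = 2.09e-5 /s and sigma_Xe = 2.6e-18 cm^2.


Xe_eq = (gamma_I + gamma_Xe) * Sigma_f * phi / (lambda_Xe + sigma_Xe * phi)
Numerator = (0.0613 + 0.0024) * 0.281 * 2.8020e+13 = 5.015496e+11
Denominator = 2.09e-5 + 2.6e-18 * 2.8020e+13 = 9.375200e-05
Xe_eq = 5.015496e+11 / 9.375200e-05 = 5.3497e+15 /cm^3

5.3497e+15


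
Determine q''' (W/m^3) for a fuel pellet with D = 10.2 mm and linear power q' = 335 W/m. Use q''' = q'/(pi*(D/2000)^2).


r = D / 2 / 1000 = 10.2 / 2 / 1000 = 0.0051 m
q''' = q' / (pi * r^2)
q''' = 335 / (pi * 0.0051^2)
q''' = 4.0997e+06 W/m^3

4.0997e+06


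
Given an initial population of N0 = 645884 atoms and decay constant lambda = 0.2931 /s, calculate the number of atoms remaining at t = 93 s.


N = N0 * exp(-lambda * t)
N = 645884 * exp(-0.2931 * 93)
N = 9.3762e-07

9.3762e-07


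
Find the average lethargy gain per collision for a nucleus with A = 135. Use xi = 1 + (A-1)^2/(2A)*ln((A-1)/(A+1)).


xi = 1 + (A-1)^2/(2A) * ln((A-1)/(A+1))
xi = 1 + (135-1)^2/(2*135) * ln((135-1)/(135 +1))
xi = 0.014742

0.014742


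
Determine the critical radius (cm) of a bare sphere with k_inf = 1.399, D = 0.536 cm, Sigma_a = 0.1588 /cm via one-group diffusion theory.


L^2 = D / Sigma_a = 0.536 / 0.1588 = 3.375315 cm^2
B_m^2 = (k_inf - 1) / L^2 = (1.399 - 1) / 3.375315 = 0.1182112 /cm^2
For a bare sphere: B_g = pi/R, so R_c = pi / sqrt(B_m^2)
R_c = pi / sqrt(0.1182112) = 9.1374 cm

9.1374


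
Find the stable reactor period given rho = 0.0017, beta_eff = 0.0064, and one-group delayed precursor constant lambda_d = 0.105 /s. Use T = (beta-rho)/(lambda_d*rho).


T = (beta - rho) / (lambda_d * rho)
T = (0.0064 - 0.0017) / (0.105 * 0.0017)
T = 26.331 s

26.331


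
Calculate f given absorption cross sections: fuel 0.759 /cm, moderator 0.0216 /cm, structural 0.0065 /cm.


f = Sigma_a_fuel / (Sigma_a_fuel + Sigma_a_mod + Sigma_a_other)
f = 0.759 / (0.759 + 0.0216 + 0.0065)
f = 0.96430

0.96430


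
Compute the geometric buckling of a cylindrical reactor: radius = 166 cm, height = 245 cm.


B^2 = (2.405/R)^2 + (pi/H)^2
B^2 = (2.405/166)^2 + (pi/245)^2
B^2 = 3.7433e-04 /cm^2

3.7433e-04


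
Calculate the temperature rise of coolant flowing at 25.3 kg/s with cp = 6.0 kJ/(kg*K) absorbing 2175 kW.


dT = Q / (m_dot * cp)
dT = 2175 / (25.3 * 6.0)
dT = 14.328 C

14.328


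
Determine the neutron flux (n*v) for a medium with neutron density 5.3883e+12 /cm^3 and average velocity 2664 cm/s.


phi = n * v
phi = 5.3883e+12 * 2664
phi = 1.4354e+16 /cm^2/s

1.4354e+16


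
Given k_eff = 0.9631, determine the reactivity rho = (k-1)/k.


rho = (k_eff - 1) / k_eff
rho = (0.9631 - 1) / 0.9631
rho = -0.038314

-0.038314


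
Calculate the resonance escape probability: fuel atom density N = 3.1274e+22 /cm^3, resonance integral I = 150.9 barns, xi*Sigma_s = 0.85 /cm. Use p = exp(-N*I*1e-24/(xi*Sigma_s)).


p = exp(-N * I * 1e-24 / (xi*Sigma_s))
p = exp(-3.1274e+22 * 150.9 * 1e-24 / 0.85)
p = 0.0038795

0.0038795


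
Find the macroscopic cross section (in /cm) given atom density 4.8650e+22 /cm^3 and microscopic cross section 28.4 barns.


Sigma = N * sigma_barns * 1e-24
Sigma = 4.8650e+22 * 28.4 * 1e-24
Sigma = 1.3817 /cm

1.3817


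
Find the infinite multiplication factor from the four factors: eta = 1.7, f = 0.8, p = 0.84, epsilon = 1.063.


k_inf = eta * f * p * epsilon
k_inf = 1.7 * 0.8 * 0.84 * 1.063
k_inf = 1.2144

1.2144


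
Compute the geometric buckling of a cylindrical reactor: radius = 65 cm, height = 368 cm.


B^2 = (2.405/R)^2 + (pi/H)^2
B^2 = (2.405/65)^2 + (pi/368)^2
B^2 = 0.0014419 /cm^2

0.0014419


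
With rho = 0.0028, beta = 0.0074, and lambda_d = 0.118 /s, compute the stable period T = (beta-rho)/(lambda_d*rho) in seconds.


T = (beta - rho) / (lambda_d * rho)
T = (0.0074 - 0.0028) / (0.118 * 0.0028)
T = 13.923 s

13.923


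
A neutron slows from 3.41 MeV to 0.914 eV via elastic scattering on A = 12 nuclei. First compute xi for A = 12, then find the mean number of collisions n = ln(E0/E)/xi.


xi = 1 + (A-1)^2/(2A)*ln((A-1)/(A+1)) = 0.1577690 (for A = 12)
n = ln(E0/E) / xi
n = ln(3.41e6 / 0.914) / 0.1577690
n = ln(3.730853e+06) / 0.1577690 = 95.913

95.913


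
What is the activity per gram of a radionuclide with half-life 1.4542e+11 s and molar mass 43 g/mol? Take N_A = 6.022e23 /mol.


lambda = ln(2) / t_half = ln(2) / 1.4542e+11 = 4.766519e-12 /s
SA = lambda * N_A / M
SA = 4.766519e-12 * 6.022e23 / 43
SA = 6.6753e+10 Bq/g

6.6753e+10


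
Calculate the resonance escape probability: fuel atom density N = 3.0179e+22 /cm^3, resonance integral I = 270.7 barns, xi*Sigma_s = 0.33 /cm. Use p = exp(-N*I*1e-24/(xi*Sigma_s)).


p = exp(-N * I * 1e-24 / (xi*Sigma_s))
p = exp(-3.0179e+22 * 270.7 * 1e-24 / 0.33)
p = 1.7727e-11

1.7727e-11


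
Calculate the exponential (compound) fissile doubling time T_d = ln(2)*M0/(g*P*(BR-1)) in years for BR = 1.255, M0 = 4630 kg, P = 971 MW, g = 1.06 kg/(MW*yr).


Breeding gain G = BR - 1 = 1.255 - 1 = 0.255
Fissile production rate = g * P * G = 1.06 * 971 * 0.255 = 262.4613 kg/yr
T_d = ln(2) * M0 / (g * P * G)
T_d = ln(2) * 4630 / 262.4613 = 12.228 yr

12.228


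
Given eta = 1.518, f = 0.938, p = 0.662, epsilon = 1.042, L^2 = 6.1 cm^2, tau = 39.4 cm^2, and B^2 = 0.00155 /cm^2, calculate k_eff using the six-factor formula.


k_inf = eta*f*p*eps = 1.518*0.938*0.662*1.042 = 0.9822009
P_TNL = 1/(1 + L^2*B^2) = 1/(1 + 6.1*0.00155) = 0.9906336
P_FNL = exp(-B^2*tau) = exp(-0.00155*39.4) = 0.9407574
k_eff = k_inf * P_TNL * P_FNL = 0.9822009 * 0.9906336 * 0.9407574
k_eff = 0.91536

0.91536


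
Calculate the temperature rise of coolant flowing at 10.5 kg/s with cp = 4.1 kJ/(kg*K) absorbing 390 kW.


dT = Q / (m_dot * cp)
dT = 390 / (10.5 * 4.1)
dT = 9.0592 C

9.0592


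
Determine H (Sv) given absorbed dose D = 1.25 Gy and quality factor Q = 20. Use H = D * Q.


H = D * Q
H = 1.25 * 20
H = 25.000 Sv

25.000


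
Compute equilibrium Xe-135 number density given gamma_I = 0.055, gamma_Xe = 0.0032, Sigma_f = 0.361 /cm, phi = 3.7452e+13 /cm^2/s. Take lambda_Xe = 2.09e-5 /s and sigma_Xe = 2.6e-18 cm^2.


Xe_eq = (gamma_I + gamma_Xe) * Sigma_f * phi / (lambda_Xe + sigma_Xe * phi)
Numerator = (0.055 + 0.0032) * 0.361 * 3.7452e+13 = 7.868740e+11
Denominator = 2.09e-5 + 2.6e-18 * 3.7452e+13 = 1.182752e-04
Xe_eq = 7.868740e+11 / 1.182752e-04 = 6.6529e+15 /cm^3

6.6529e+15


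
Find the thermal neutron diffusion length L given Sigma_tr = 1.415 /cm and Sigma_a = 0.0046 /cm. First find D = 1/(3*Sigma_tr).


D = 1 / (3 * Sigma_tr) = 1 / (3 * 1.415) = 0.2355713 cm
L = sqrt(D / Sigma_a)
L = sqrt(0.2355713 / 0.0046)
L = 7.1562 cm

7.1562


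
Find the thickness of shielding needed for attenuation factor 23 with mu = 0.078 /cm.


x = ln(factor) / mu
x = ln(23) / 0.078
x = 40.199 cm

40.199


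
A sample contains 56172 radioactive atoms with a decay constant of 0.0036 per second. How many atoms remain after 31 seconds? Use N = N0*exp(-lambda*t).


N = N0 * exp(-lambda * t)
N = 56172 * exp(-0.0036 * 31)
N = 50240

50240


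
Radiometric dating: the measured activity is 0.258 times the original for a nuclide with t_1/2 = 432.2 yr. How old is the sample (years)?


lambda = ln(2) / t_half = ln(2) / 432.2 = 0.001603765 /yr
t = -ln(A/A0) / lambda
t = -ln(0.258) / 0.001603765
t = 844.76 yr

844.76


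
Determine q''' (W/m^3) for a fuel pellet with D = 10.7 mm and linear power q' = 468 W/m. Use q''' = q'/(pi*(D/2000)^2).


r = D / 2 / 1000 = 10.7 / 2 / 1000 = 0.00535 m
q''' = q' / (pi * r^2)
q''' = 468 / (pi * 0.00535^2)
q''' = 5.2046e+06 W/m^3

5.2046e+06


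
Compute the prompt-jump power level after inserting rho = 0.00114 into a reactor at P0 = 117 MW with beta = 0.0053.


P1/P0 = beta / (beta - rho)
P1/P0 = 0.0053 / (0.0053 - 0.00114) = 1.274038
P1 = 117 * 1.274038 = 149.06 MW

149.06


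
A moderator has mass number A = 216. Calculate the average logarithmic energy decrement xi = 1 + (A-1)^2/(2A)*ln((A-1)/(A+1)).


xi = 1 + (A-1)^2/(2A) * ln((A-1)/(A+1))
xi = 1 + (216-1)^2/(2*216) * ln((216-1)/(216 +1))
xi = 0.0092307

0.0092307


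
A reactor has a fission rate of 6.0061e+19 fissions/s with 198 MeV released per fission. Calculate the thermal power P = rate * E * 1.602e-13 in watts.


P = fission_rate * E_MeV * 1.602e-13
P = 6.0061e+19 * 198 * 1.602e-13
P = 1.9051e+09 W

1.9051e+09


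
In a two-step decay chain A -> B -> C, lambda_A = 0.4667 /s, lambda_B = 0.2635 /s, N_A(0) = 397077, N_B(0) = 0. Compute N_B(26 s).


N_B(t) = lambda_A * N_A0 / (lambda_B - lambda_A) * [exp(-lambda_A*t) - exp(-lambda_B*t)]
exp(-0.4667*26) = 5.372592e-06; exp(-0.2635*26) = 0.001058397
N_B = 0.4667 * 397077 / (0.2635 - 0.4667) * (5.372592e-06 - 0.001058397)
N_B = 960.34

960.34


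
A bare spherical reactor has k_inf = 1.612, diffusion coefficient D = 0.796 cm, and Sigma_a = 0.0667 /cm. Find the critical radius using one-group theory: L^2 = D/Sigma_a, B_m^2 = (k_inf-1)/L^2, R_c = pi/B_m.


L^2 = D / Sigma_a = 0.796 / 0.0667 = 11.93403 cm^2
B_m^2 = (k_inf - 1) / L^2 = (1.612 - 1) / 11.93403 = 0.05128192 /cm^2
For a bare sphere: B_g = pi/R, so R_c = pi / sqrt(B_m^2)
R_c = pi / sqrt(0.05128192) = 13.873 cm

13.873


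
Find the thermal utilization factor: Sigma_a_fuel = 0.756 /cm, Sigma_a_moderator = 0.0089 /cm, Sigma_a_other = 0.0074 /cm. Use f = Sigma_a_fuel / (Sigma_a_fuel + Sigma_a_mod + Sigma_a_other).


f = Sigma_a_fuel / (Sigma_a_fuel + Sigma_a_mod + Sigma_a_other)
f = 0.756 / (0.756 + 0.0089 + 0.0074)
f = 0.97889

0.97889


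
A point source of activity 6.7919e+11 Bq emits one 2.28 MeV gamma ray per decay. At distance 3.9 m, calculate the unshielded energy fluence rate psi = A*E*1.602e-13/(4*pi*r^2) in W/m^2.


psi = A * E * 1.602e-13 / (4*pi*r^2)
psi = 6.7919e+11 * 2.28 * 1.602e-13 / (4*pi*3.9^2)
psi = 0.0012979 W/m^2

0.0012979


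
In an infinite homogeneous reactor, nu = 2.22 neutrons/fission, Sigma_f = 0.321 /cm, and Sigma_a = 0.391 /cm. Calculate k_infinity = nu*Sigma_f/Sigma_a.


k_inf = nu * Sigma_f / Sigma_a
k_inf = 2.22 * 0.321 / 0.391
k_inf = 1.8226

1.8226


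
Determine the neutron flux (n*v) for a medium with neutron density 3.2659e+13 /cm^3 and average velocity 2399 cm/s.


phi = n * v
phi = 3.2659e+13 * 2399
phi = 7.8349e+16 /cm^2/s

7.8349e+16


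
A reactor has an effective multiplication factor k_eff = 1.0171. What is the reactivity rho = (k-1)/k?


rho = (k_eff - 1) / k_eff
rho = (1.0171 - 1) / 1.0171
rho = 0.016813

0.016813


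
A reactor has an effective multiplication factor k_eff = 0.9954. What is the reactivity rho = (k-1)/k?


rho = (k_eff - 1) / k_eff
rho = (0.9954 - 1) / 0.9954
rho = -0.0046213

-0.0046213


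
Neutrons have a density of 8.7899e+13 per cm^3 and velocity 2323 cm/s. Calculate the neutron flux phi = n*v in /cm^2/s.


phi = n * v
phi = 8.7899e+13 * 2323
phi = 2.0419e+17 /cm^2/s

2.0419e+17


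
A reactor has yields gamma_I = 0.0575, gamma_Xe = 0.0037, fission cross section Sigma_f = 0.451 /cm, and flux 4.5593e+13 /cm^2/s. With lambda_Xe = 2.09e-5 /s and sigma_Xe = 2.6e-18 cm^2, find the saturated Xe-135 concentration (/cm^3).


Xe_eq = (gamma_I + gamma_Xe) * Sigma_f * phi / (lambda_Xe + sigma_Xe * phi)
Numerator = (0.0575 + 0.0037) * 0.451 * 4.5593e+13 = 1.258422e+12
Denominator = 2.09e-5 + 2.6e-18 * 4.5593e+13 = 1.394418e-04
Xe_eq = 1.258422e+12 / 1.394418e-04 = 9.0247e+15 /cm^3

9.0247e+15


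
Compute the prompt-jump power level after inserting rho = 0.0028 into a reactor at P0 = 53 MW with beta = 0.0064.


P1/P0 = beta / (beta - rho)
P1/P0 = 0.0064 / (0.0064 - 0.0028) = 1.777778
P1 = 53 * 1.777778 = 94.222 MW

94.222


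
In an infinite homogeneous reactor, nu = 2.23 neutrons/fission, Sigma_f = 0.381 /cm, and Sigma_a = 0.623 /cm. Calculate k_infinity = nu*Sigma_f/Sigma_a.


k_inf = nu * Sigma_f / Sigma_a
k_inf = 2.23 * 0.381 / 0.623
k_inf = 1.3638

1.3638


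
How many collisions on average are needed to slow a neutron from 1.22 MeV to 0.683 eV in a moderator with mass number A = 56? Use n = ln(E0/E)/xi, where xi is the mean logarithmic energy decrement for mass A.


xi = 1 + (A-1)^2/(2A)*ln((A-1)/(A+1)) = 0.03529286 (for A = 56)
n = ln(E0/E) / xi
n = ln(1.22e6 / 0.683) / 0.03529286
n = ln(1.786237e+06) / 0.03529286 = 407.89

407.89


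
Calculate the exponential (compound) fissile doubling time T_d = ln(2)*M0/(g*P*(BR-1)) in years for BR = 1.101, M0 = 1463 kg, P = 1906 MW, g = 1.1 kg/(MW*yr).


Breeding gain G = BR - 1 = 1.101 - 1 = 0.101
Fissile production rate = g * P * G = 1.1 * 1906 * 0.101 = 211.7566 kg/yr
T_d = ln(2) * M0 / (g * P * G)
T_d = ln(2) * 1463 / 211.7566 = 4.7889 yr

4.7889


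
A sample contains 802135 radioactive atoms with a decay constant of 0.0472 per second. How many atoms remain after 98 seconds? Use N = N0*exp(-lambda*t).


N = N0 * exp(-lambda * t)
N = 802135 * exp(-0.0472 * 98)
N = 7859.1

7859.1


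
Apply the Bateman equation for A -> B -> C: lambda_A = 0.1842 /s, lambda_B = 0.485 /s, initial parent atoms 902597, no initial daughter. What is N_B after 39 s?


N_B(t) = lambda_A * N_A0 / (lambda_B - lambda_A) * [exp(-lambda_A*t) - exp(-lambda_B*t)]
exp(-0.1842*39) = 7.587790e-04; exp(-0.485*39) = 6.099860e-09
N_B = 0.1842 * 902597 / (0.485 - 0.1842) * (7.587790e-04 - 6.099860e-09)
N_B = 419.39

419.39


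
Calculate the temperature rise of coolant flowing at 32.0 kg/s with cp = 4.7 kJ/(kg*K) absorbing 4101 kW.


dT = Q / (m_dot * cp)
dT = 4101 / (32.0 * 4.7)
dT = 27.267 C

27.267


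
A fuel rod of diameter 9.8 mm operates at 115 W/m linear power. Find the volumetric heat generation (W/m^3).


r = D / 2 / 1000 = 9.8 / 2 / 1000 = 0.0049 m
q''' = q' / (pi * r^2)
q''' = 115 / (pi * 0.0049^2)
q''' = 1.5246e+06 W/m^3

1.5246e+06


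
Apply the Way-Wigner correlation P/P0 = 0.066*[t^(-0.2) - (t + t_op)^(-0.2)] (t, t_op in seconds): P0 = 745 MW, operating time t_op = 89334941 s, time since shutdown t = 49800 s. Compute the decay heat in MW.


P/P0 = 0.066 * [t^(-0.2) - (t + t_op)^(-0.2)]
P/P0 = 0.066 * [49800^(-0.2) - (49800 + 89334941)^(-0.2)]
P/P0 = 0.066 * [0.1149620 - 0.02568901] = 0.005892017
P = 745 * 0.005892017 = 4.3896 MW

4.3896


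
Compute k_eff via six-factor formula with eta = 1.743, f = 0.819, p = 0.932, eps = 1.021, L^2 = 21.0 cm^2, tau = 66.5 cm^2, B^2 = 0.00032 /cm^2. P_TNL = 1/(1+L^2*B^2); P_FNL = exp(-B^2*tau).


k_inf = eta*f*p*eps = 1.743*0.819*0.932*1.021 = 1.358385
P_TNL = 1/(1 + L^2*B^2) = 1/(1 + 21.0*0.00032) = 0.9933249
P_FNL = exp(-B^2*tau) = exp(-0.00032*66.5) = 0.9789448
k_eff = k_inf * P_TNL * P_FNL = 1.358385 * 0.9933249 * 0.9789448
k_eff = 1.3209

1.3209


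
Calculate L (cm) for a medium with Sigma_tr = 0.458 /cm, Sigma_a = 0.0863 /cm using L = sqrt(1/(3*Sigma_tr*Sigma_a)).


D = 1 / (3 * Sigma_tr) = 1 / (3 * 0.458) = 0.7278020 cm
L = sqrt(D / Sigma_a)
L = sqrt(0.7278020 / 0.0863)
L = 2.9040 cm

2.9040


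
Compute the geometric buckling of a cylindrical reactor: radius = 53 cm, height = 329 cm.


B^2 = (2.405/R)^2 + (pi/H)^2
B^2 = (2.405/53)^2 + (pi/329)^2
B^2 = 0.0021503 /cm^2

0.0021503


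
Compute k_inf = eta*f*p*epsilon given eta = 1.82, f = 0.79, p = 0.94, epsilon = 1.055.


k_inf = eta * f * p * epsilon
k_inf = 1.82 * 0.79 * 0.94 * 1.055
k_inf = 1.4259

1.4259


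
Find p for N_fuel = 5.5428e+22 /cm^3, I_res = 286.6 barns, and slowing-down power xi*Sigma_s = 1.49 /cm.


p = exp(-N * I * 1e-24 / (xi*Sigma_s))
p = exp(-5.5428e+22 * 286.6 * 1e-24 / 1.49)
p = 2.3429e-05

2.3429e-05


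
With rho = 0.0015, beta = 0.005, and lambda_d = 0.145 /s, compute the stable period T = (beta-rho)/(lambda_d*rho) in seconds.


T = (beta - rho) / (lambda_d * rho)
T = (0.005 - 0.0015) / (0.145 * 0.0015)
T = 16.092 s

16.092


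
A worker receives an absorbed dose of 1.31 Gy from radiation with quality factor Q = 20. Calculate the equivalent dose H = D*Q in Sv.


H = D * Q
H = 1.31 * 20
H = 26.200 Sv

26.200


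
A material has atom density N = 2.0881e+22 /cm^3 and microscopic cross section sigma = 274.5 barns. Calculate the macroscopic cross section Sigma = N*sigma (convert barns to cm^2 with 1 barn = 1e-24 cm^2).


Sigma = N * sigma_barns * 1e-24
Sigma = 2.0881e+22 * 274.5 * 1e-24
Sigma = 5.7318 /cm

5.7318


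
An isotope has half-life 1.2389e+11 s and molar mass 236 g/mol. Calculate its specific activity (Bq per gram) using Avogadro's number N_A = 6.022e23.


lambda = ln(2) / t_half = ln(2) / 1.2389e+11 = 5.594860e-12 /s
SA = lambda * N_A / M
SA = 5.594860e-12 * 6.022e23 / 236
SA = 1.4276e+10 Bq/g

1.4276e+10


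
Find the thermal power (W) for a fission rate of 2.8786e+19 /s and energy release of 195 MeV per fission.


P = fission_rate * E_MeV * 1.602e-13
P = 2.8786e+19 * 195 * 1.602e-13
P = 8.9925e+08 W

8.9925e+08


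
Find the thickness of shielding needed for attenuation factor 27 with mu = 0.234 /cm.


x = ln(factor) / mu
x = ln(27) / 0.234
x = 14.085 cm

14.085


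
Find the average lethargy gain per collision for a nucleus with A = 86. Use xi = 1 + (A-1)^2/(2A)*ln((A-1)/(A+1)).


xi = 1 + (A-1)^2/(2A) * ln((A-1)/(A+1))
xi = 1 + (86-1)^2/(2*86) * ln((86-1)/(86 +1))
xi = 0.023077

0.023077


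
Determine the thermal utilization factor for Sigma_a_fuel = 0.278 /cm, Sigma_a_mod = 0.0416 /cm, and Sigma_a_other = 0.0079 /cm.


f = Sigma_a_fuel / (Sigma_a_fuel + Sigma_a_mod + Sigma_a_other)
f = 0.278 / (0.278 + 0.0416 + 0.0079)
f = 0.84885

0.84885


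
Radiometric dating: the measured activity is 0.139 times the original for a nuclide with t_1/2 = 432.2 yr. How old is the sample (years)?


lambda = ln(2) / t_half = ln(2) / 432.2 = 0.001603765 /yr
t = -ln(A/A0) / lambda
t = -ln(0.139) / 0.001603765
t = 1230.4 yr

1230.4


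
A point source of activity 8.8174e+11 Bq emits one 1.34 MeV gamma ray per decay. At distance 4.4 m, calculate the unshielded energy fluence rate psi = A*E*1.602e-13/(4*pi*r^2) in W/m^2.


psi = A * E * 1.602e-13 / (4*pi*r^2)
psi = 8.8174e+11 * 1.34 * 1.602e-13 / (4*pi*4.4^2)
psi = 7.7802e-04 W/m^2

7.7802e-04


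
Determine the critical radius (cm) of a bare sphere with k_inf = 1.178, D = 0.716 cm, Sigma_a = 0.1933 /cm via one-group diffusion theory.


L^2 = D / Sigma_a = 0.716 / 0.1933 = 3.704087 cm^2
B_m^2 = (k_inf - 1) / L^2 = (1.178 - 1) / 3.704087 = 0.04805503 /cm^2
For a bare sphere: B_g = pi/R, so R_c = pi / sqrt(B_m^2)
R_c = pi / sqrt(0.04805503) = 14.331 cm

14.331


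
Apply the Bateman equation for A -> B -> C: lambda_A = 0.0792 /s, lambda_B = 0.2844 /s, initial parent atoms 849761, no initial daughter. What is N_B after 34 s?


N_B(t) = lambda_A * N_A0 / (lambda_B - lambda_A) * [exp(-lambda_A*t) - exp(-lambda_B*t)]
exp(-0.0792*34) = 0.06769114; exp(-0.2844*34) = 6.317512e-05
N_B = 0.0792 * 849761 / (0.2844 - 0.0792) * (0.06769114 - 6.317512e-05)
N_B = 22180

22180


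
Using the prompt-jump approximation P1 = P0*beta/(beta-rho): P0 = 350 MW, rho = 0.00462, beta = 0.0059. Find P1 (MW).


P1/P0 = beta / (beta - rho)
P1/P0 = 0.0059 / (0.0059 - 0.00462) = 4.609375
P1 = 350 * 4.609375 = 1613.3 MW

1613.3


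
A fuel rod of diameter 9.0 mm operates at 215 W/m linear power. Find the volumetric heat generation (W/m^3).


r = D / 2 / 1000 = 9.0 / 2 / 1000 = 0.0045 m
q''' = q' / (pi * r^2)
q''' = 215 / (pi * 0.0045^2)
q''' = 3.3796e+06 W/m^3

3.3796e+06


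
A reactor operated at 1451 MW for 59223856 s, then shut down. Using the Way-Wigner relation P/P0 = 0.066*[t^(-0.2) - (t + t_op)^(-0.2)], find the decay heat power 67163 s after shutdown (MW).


P/P0 = 0.066 * [t^(-0.2) - (t + t_op)^(-0.2)]
P/P0 = 0.066 * [67163^(-0.2) - (67163 + 59223856)^(-0.2)]
P/P0 = 0.066 * [0.1082864 - 0.02788703] = 0.005306358
P = 1451 * 0.005306358 = 7.6995 MW

7.6995


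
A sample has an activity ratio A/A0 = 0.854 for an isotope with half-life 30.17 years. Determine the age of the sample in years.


lambda = ln(2) / t_half = ln(2) / 30.17 = 0.02297472 /yr
t = -ln(A/A0) / lambda
t = -ln(0.854) / 0.02297472
t = 6.8695 yr

6.8695


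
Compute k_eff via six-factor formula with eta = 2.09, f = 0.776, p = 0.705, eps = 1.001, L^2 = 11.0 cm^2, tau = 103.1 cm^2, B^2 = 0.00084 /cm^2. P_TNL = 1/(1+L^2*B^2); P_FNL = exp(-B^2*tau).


k_inf = eta*f*p*eps = 2.09*0.776*0.705*1.001 = 1.144541
P_TNL = 1/(1 + L^2*B^2) = 1/(1 + 11.0*0.00084) = 0.9908446
P_FNL = exp(-B^2*tau) = exp(-0.00084*103.1) = 0.9170402
k_eff = k_inf * P_TNL * P_FNL = 1.144541 * 0.9908446 * 0.9170402
k_eff = 1.0400

1.0400


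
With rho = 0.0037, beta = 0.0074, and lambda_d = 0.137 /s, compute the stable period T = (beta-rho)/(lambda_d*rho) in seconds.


T = (beta - rho) / (lambda_d * rho)
T = (0.0074 - 0.0037) / (0.137 * 0.0037)
T = 7.2993 s

7.2993


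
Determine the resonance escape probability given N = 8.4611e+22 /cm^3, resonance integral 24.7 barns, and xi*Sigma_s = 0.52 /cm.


p = exp(-N * I * 1e-24 / (xi*Sigma_s))
p = exp(-8.4611e+22 * 24.7 * 1e-24 / 0.52)
p = 0.017971

0.017971


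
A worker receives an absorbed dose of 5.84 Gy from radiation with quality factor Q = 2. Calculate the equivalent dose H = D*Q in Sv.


H = D * Q
H = 5.84 * 2
H = 11.680 Sv

11.680


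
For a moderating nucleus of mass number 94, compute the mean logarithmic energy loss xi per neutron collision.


xi = 1 + (A-1)^2/(2A) * ln((A-1)/(A+1))
xi = 1 + (94-1)^2/(2*94) * ln((94-1)/(94 +1))
xi = 0.021126

0.021126


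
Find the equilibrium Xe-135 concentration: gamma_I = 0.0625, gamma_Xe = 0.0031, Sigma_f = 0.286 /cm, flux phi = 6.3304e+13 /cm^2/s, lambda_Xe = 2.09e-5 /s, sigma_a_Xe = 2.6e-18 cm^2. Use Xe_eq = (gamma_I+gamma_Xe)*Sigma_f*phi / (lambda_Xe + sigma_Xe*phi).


Xe_eq = (gamma_I + gamma_Xe) * Sigma_f * phi / (lambda_Xe + sigma_Xe * phi)
Numerator = (0.0625 + 0.0031) * 0.286 * 6.3304e+13 = 1.187684e+12
Denominator = 2.09e-5 + 2.6e-18 * 6.3304e+13 = 1.854904e-04
Xe_eq = 1.187684e+12 / 1.854904e-04 = 6.4029e+15 /cm^3

6.4029e+15


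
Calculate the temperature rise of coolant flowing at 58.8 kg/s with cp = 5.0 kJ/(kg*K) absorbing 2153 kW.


dT = Q / (m_dot * cp)
dT = 2153 / (58.8 * 5.0)
dT = 7.3231 C

7.3231


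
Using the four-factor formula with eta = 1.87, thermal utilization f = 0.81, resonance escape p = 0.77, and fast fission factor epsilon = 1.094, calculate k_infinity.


k_inf = eta * f * p * epsilon
k_inf = 1.87 * 0.81 * 0.77 * 1.094
k_inf = 1.2760

1.2760


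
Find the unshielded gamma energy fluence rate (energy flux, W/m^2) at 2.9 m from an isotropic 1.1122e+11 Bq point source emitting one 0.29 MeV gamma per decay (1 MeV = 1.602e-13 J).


psi = A * E * 1.602e-13 / (4*pi*r^2)
psi = 1.1122e+11 * 0.29 * 1.602e-13 / (4*pi*2.9^2)
psi = 4.8892e-05 W/m^2

4.8892e-05


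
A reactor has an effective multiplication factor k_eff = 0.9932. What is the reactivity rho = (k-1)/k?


rho = (k_eff - 1) / k_eff
rho = (0.9932 - 1) / 0.9932
rho = -0.0068466

-0.0068466


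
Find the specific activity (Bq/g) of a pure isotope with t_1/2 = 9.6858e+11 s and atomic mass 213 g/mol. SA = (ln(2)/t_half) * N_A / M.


lambda = ln(2) / t_half = ln(2) / 9.6858e+11 = 7.156323e-13 /s
SA = lambda * N_A / M
SA = 7.156323e-13 * 6.022e23 / 213
SA = 2.0233e+09 Bq/g

2.0233e+09


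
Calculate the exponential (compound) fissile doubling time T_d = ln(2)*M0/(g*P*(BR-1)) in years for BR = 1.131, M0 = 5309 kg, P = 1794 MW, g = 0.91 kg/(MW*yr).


Breeding gain G = BR - 1 = 1.131 - 1 = 0.131
Fissile production rate = g * P * G = 0.91 * 1794 * 0.131 = 213.86274 kg/yr
T_d = ln(2) * M0 / (g * P * G)
T_d = ln(2) * 5309 / 213.86274 = 17.207 yr

17.207


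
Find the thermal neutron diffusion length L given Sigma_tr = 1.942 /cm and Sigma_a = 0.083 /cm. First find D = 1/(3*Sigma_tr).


D = 1 / (3 * Sigma_tr) = 1 / (3 * 1.942) = 0.1716444 cm
L = sqrt(D / Sigma_a)
L = sqrt(0.1716444 / 0.083)
L = 1.4381 cm

1.4381


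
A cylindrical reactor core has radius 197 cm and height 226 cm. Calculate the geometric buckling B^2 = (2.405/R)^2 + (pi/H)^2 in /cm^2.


B^2 = (2.405/R)^2 + (pi/H)^2
B^2 = (2.405/197)^2 + (pi/226)^2
B^2 = 3.4227e-04 /cm^2

3.4227e-04


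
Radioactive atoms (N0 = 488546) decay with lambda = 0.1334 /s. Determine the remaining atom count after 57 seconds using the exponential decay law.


N = N0 * exp(-lambda * t)
N = 488546 * exp(-0.1334 * 57)
N = 243.57

243.57


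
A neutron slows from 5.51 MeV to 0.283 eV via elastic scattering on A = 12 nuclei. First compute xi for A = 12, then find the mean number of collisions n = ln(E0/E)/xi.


xi = 1 + (A-1)^2/(2A)*ln((A-1)/(A+1)) = 0.1577690 (for A = 12)
n = ln(E0/E) / xi
n = ln(5.51e6 / 0.283) / 0.1577690
n = ln(1.946996e+07) / 0.1577690 = 106.39

106.39


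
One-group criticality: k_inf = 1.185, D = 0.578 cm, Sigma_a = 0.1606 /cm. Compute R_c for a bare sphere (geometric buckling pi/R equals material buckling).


L^2 = D / Sigma_a = 0.578 / 0.1606 = 3.599004 cm^2
B_m^2 = (k_inf - 1) / L^2 = (1.185 - 1) / 3.599004 = 0.05140311 /cm^2
For a bare sphere: B_g = pi/R, so R_c = pi / sqrt(B_m^2)
R_c = pi / sqrt(0.05140311) = 13.857 cm

13.857


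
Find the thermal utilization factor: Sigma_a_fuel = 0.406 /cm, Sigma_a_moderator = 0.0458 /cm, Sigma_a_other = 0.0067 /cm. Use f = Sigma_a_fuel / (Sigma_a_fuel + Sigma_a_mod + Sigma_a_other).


f = Sigma_a_fuel / (Sigma_a_fuel + Sigma_a_mod + Sigma_a_other)
f = 0.406 / (0.406 + 0.0458 + 0.0067)
f = 0.88550

0.88550


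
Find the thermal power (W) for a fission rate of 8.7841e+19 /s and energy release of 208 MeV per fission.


P = fission_rate * E_MeV * 1.602e-13
P = 8.7841e+19 * 208 * 1.602e-13
P = 2.9270e+09 W

2.9270e+09


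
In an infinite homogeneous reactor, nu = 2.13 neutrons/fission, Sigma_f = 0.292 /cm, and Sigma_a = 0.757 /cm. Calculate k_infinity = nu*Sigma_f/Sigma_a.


k_inf = nu * Sigma_f / Sigma_a
k_inf = 2.13 * 0.292 / 0.757
k_inf = 0.82161

0.82161


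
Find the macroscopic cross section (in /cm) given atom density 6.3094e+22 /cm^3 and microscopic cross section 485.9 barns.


Sigma = N * sigma_barns * 1e-24
Sigma = 6.3094e+22 * 485.9 * 1e-24
Sigma = 30.657 /cm

30.657


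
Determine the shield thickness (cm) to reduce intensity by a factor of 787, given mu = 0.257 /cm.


x = ln(factor) / mu
x = ln(787) / 0.257
x = 25.946 cm

25.946


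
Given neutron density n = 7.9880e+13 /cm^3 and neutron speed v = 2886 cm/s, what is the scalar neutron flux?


phi = n * v
phi = 7.9880e+13 * 2886
phi = 2.3053e+17 /cm^2/s

2.3053e+17


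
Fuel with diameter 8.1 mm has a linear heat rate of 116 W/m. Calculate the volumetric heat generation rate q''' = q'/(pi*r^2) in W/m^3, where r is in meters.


r = D / 2 / 1000 = 8.1 / 2 / 1000 = 0.00405 m
q''' = q' / (pi * r^2)
q''' = 116 / (pi * 0.00405^2)
q''' = 2.2511e+06 W/m^3

2.2511e+06


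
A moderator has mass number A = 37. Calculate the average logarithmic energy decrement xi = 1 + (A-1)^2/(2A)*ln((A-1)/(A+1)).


xi = 1 + (A-1)^2/(2A) * ln((A-1)/(A+1))
xi = 1 + (37-1)^2/(2*37) * ln((37-1)/(37 +1))
xi = 0.053093

0.053093


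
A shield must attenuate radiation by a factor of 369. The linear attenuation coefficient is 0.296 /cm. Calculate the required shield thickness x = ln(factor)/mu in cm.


x = ln(factor) / mu
x = ln(369) / 0.296
x = 19.969 cm

19.969


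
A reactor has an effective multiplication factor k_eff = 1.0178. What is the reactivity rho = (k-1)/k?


rho = (k_eff - 1) / k_eff
rho = (1.0178 - 1) / 1.0178
rho = 0.017489

0.017489
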